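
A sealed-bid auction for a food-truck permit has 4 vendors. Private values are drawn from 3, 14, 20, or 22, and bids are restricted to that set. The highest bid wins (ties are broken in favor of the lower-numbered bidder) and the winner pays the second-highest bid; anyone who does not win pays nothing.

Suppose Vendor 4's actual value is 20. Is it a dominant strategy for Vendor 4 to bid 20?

Yes

Check each profile of the others' bids and compare truth against every alternative bid.
Others bid (3, 3, 3): truth gives 17, best alternative gives 17.
Others bid (3, 3, 14): truth gives 6, best alternative gives 6.
Others bid (3, 14, 3): truth gives 6, best alternative gives 6.
Others bid (3, 14, 14): truth gives 6, best alternative gives 6.
Others bid (14, 3, 3): truth gives 6, best alternative gives 6.
Others bid (14, 3, 14): truth gives 6, best alternative gives 6.
(Remaining 58 profiles checked similarly; truth is weakly best in each.)
In every case the truthful bid is at least as good as any alternative, so it is a dominant strategy.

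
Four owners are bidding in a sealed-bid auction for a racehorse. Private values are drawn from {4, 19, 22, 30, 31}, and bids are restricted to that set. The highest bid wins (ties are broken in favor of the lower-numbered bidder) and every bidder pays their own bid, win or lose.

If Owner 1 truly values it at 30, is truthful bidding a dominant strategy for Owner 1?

Consider the case where Owner 2 bids 4, Owner 3 bids 4 and Owner 4 bids 4.
Truthful bid 30: wins, pays 30, utility 30 - 30 = 0.
Bid 4 instead: wins, pays 4, utility 30 - 4 = 26.
Since 26 > 0, bidding 4 is strictly better here, so truthful bidding is not dominant.

No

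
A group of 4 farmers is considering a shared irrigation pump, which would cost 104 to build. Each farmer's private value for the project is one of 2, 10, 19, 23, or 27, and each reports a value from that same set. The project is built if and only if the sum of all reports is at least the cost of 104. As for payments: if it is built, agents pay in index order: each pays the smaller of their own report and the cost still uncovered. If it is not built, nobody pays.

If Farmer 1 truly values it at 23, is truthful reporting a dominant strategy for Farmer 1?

Yes

Check each profile of the others' reports and compare truth against every alternative report.
Others report (2, 2, 2): truth gives 0, best alternative gives 0.
Others report (2, 2, 10): truth gives 0, best alternative gives 0.
Others report (2, 2, 19): truth gives 0, best alternative gives 0.
Others report (2, 2, 23): truth gives 0, best alternative gives 0.
Others report (2, 2, 27): truth gives 0, best alternative gives 0.
Others report (2, 10, 2): truth gives 0, best alternative gives 0.
(Remaining 119 profiles checked similarly; truth is weakly best in each.)
In every case the truthful report is at least as good as any alternative, so it is a dominant strategy.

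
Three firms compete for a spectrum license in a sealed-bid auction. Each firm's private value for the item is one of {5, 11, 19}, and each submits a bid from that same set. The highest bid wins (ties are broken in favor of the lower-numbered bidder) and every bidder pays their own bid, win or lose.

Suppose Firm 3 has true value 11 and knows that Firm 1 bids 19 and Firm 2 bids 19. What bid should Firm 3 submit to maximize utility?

Bid 5: loses but pays 5, utility -5.
Bid 11: loses but pays 11, utility -11.
Bid 19: loses but pays 19, utility -19.
The best choice is 5 with utility -5.

5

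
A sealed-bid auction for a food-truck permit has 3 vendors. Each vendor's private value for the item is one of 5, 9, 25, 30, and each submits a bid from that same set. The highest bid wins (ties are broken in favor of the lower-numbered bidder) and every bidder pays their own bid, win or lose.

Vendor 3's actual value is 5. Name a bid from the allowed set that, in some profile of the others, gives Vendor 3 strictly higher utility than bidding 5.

9

Suppose Vendor 1 bids 5 and Vendor 2 bids 5.
Bid 5: loses but pays 5, utility -5.
Bid 9: wins, pays 9, utility 5 - 9 = -4.
So bidding 9 beats truth here (-4 > -5).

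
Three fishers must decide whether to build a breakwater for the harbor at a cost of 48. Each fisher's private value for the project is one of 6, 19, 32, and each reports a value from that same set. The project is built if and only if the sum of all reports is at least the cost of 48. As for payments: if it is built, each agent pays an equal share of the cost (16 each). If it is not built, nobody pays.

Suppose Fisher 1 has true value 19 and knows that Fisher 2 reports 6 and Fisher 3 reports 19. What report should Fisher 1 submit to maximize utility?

Report 6: project not built, utility 0.
Report 19: project not built, utility 0.
Report 32: project built, pays 16, utility 19 - 16 = 3.
The best choice is 32 with utility 3.

32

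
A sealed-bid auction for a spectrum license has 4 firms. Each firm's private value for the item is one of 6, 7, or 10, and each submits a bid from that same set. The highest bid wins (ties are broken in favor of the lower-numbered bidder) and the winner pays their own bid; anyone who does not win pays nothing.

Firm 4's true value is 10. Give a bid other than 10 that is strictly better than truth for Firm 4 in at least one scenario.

Suppose Firm 1 bids 6, Firm 2 bids 6 and Firm 3 bids 6.
Bid 10: wins, pays 10, utility 10 - 10 = 0.
Bid 7: wins, pays 7, utility 10 - 7 = 3.
So bidding 7 beats truth here (3 > 0).

7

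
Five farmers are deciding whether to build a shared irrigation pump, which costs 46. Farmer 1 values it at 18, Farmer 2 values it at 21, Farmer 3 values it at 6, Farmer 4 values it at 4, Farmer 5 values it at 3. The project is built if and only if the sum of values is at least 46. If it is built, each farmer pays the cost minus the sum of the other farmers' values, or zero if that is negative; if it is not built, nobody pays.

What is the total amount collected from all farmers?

27

Total value 52 ≥ cost 46, so it is built.
Farmer 1: others sum to 34; max(0, 46 - 34) = 12.
Farmer 2: others sum to 31; max(0, 46 - 31) = 15.
Farmer 3: others sum to 46; max(0, 46 - 46) = 0.
Farmer 4: others sum to 48; max(0, 46 - 48) = 0.
Farmer 5: others sum to 49; max(0, 46 - 49) = 0.
Total collected = 12 + 15 + 0 + 0 + 0 = 27.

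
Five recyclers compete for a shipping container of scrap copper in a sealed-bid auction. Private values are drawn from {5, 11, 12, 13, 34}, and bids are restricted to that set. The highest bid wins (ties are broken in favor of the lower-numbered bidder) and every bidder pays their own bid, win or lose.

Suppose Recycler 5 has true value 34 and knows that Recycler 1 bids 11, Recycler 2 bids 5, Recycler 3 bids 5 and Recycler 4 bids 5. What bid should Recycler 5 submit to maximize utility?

Bid 5: loses but pays 5, utility -5.
Bid 11: loses but pays 11, utility -11.
Bid 12: wins, pays 12, utility 34 - 12 = 22.
Bid 13: wins, pays 13, utility 34 - 13 = 21.
Bid 34: wins, pays 34, utility 34 - 34 = 0.
The best choice is 12 with utility 22.

12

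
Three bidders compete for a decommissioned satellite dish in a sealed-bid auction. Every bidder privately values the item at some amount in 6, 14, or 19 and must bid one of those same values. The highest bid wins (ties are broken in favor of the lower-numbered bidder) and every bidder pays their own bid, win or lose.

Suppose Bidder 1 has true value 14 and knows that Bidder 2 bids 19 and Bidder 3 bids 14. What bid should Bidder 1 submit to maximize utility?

Bid 6: loses but pays 6, utility -6.
Bid 14: loses but pays 14, utility -14.
Bid 19: wins, pays 19, utility 14 - 19 = -5.
The best choice is 19 with utility -5.

19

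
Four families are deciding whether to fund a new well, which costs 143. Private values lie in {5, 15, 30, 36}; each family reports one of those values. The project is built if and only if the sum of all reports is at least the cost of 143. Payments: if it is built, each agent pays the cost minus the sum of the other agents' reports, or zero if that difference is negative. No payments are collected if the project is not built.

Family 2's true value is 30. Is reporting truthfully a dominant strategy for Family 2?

Yes

Check each profile of the others' reports and compare truth against every alternative report.
Others report (5, 5, 5): truth gives 0, best alternative gives 0.
Others report (5, 5, 15): truth gives 0, best alternative gives 0.
Others report (5, 5, 30): truth gives 0, best alternative gives 0.
Others report (5, 5, 36): truth gives 0, best alternative gives 0.
Others report (5, 15, 5): truth gives 0, best alternative gives 0.
Others report (5, 15, 15): truth gives 0, best alternative gives 0.
(Remaining 58 profiles checked similarly; truth is weakly best in each.)
In every case the truthful report is at least as good as any alternative, so it is a dominant strategy.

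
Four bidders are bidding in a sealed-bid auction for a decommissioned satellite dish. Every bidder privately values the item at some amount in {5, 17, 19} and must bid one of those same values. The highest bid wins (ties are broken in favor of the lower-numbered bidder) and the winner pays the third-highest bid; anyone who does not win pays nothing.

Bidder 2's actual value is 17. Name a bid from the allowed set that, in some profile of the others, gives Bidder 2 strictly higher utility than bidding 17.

Suppose Bidder 1 bids 5, Bidder 3 bids 5 and Bidder 4 bids 19.
Bid 17: loses, pays 0, utility 0.
Bid 19: wins, pays 5, utility 17 - 5 = 12.
So bidding 19 beats truth here (12 > 0).

19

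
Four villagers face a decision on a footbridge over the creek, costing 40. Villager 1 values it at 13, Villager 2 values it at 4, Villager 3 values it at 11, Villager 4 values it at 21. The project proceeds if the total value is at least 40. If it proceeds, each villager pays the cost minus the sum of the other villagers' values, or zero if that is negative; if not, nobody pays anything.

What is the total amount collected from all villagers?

18

Total value 49 ≥ cost 40, so it is built.
Villager 1: others sum to 36; max(0, 40 - 36) = 4.
Villager 2: others sum to 45; max(0, 40 - 45) = 0.
Villager 3: others sum to 38; max(0, 40 - 38) = 2.
Villager 4: others sum to 28; max(0, 40 - 28) = 12.
Total collected = 4 + 0 + 2 + 12 = 18.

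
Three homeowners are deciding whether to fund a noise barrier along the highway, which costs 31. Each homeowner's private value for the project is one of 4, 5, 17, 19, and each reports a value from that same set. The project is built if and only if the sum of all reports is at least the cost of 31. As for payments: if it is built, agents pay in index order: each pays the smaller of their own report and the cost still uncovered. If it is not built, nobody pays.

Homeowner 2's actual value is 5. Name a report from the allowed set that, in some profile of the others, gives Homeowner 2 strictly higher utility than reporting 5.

Suppose Homeowner 1 reports 17 and Homeowner 3 reports 17.
Report 5: project built, pays 5, utility 5 - 5 = 0.
Report 4: project built, pays 4, utility 5 - 4 = 1.
So reporting 4 beats truth here (1 > 0).

4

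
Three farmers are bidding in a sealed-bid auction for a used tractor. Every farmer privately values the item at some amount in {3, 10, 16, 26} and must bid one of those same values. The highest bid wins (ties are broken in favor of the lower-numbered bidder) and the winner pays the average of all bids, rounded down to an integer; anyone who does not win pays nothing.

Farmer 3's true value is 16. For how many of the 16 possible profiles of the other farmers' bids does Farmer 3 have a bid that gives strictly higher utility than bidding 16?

3

Others bid (3, 3): truth gives 9; bid 10 gives 11 > 9. Violating.
Others bid (3, 16): truth gives 0; bid 26 gives 1 > 0. Violating.
Others bid (16, 3): truth gives 0; bid 26 gives 1 > 0. Violating.
Others bid (3, 10): truth gives 7; no alternative beats it.
Others bid (3, 26): truth gives 0; no alternative beats it.
(Checking all 16 profiles: 3 have a profitable deviation, 13 do not.)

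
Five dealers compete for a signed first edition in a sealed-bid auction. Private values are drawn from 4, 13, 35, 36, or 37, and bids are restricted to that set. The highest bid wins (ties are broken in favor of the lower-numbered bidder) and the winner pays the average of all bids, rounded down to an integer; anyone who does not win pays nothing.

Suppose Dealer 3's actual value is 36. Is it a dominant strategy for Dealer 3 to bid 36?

Consider the case where Dealer 1 bids 4, Dealer 2 bids 4, Dealer 4 bids 4 and Dealer 5 bids 4.
Truthful bid 36: wins, pays 10, utility 36 - 10 = 26.
Bid 13 instead: wins, pays 5, utility 36 - 5 = 31.
Since 31 > 26, bidding 13 is strictly better here, so truthful bidding is not dominant.

No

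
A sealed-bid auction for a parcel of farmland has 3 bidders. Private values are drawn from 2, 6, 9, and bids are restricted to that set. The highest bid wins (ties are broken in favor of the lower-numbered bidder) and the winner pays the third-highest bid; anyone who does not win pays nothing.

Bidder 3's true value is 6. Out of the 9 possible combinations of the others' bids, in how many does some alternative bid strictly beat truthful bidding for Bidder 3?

2

Others bid (2, 6): truth gives 0; bid 9 gives 4 > 0. Violating.
Others bid (6, 2): truth gives 0; bid 9 gives 4 > 0. Violating.
Others bid (2, 2): truth gives 4; no alternative beats it.
Others bid (2, 9): truth gives 0; no alternative beats it.
(Checking all 9 profiles: 2 have a profitable deviation, 7 do not.)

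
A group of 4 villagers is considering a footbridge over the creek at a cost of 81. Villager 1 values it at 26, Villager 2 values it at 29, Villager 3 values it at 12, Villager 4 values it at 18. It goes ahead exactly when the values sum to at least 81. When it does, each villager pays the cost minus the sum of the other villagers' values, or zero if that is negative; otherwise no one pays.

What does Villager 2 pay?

25

Total value 85 ≥ cost 81, so the project is built.
The other villagers' values sum to 56.
Cost minus that sum is 81 - 56 = 25.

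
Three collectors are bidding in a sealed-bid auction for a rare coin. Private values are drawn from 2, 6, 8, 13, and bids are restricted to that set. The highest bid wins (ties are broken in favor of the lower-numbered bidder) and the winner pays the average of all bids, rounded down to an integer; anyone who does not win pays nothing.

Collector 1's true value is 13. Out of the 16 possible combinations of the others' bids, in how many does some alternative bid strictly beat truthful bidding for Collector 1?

Others bid (2, 2): truth gives 8; bid 2 gives 11 > 8. Violating.
Others bid (2, 6): truth gives 6; bid 6 gives 9 > 6. Violating.
Others bid (2, 8): truth gives 6; bid 8 gives 7 > 6. Violating.
Others bid (6, 2): truth gives 6; bid 6 gives 9 > 6. Violating.
Others bid (2, 13): truth gives 4; no alternative beats it.
Others bid (6, 13): truth gives 3; no alternative beats it.
(Checking all 16 profiles: 9 have a profitable deviation, 7 do not.)

9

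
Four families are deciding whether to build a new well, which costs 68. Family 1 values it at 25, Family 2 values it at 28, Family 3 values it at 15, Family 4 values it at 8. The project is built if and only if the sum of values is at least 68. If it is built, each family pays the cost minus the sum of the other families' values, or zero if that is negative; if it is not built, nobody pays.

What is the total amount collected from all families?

Total value 76 ≥ cost 68, so it is built.
Family 1: others sum to 51; max(0, 68 - 51) = 17.
Family 2: others sum to 48; max(0, 68 - 48) = 20.
Family 3: others sum to 61; max(0, 68 - 61) = 7.
Family 4: others sum to 68; max(0, 68 - 68) = 0.
Total collected = 17 + 20 + 7 + 0 = 44.

44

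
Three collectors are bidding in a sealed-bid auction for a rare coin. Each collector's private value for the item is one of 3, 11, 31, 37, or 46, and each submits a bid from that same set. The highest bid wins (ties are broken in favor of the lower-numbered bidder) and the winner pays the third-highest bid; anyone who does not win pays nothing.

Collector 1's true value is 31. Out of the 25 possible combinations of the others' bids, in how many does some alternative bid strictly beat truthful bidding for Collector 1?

Others bid (3, 37): truth gives 0; bid 37 gives 28 > 0. Violating.
Others bid (3, 46): truth gives 0; bid 46 gives 28 > 0. Violating.
Others bid (11, 37): truth gives 0; bid 37 gives 20 > 0. Violating.
Others bid (11, 46): truth gives 0; bid 46 gives 20 > 0. Violating.
Others bid (3, 3): truth gives 28; no alternative beats it.
Others bid (3, 11): truth gives 28; no alternative beats it.
(Checking all 25 profiles: 8 have a profitable deviation, 17 do not.)

8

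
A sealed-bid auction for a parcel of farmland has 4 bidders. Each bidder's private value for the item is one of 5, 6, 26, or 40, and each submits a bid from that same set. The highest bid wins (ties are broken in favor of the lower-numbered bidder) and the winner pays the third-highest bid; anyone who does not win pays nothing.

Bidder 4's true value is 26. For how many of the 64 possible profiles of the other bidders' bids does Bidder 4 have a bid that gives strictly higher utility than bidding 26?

12

Others bid (5, 5, 26): truth gives 0; bid 40 gives 21 > 0. Violating.
Others bid (5, 6, 26): truth gives 0; bid 40 gives 20 > 0. Violating.
Others bid (5, 26, 5): truth gives 0; bid 40 gives 21 > 0. Violating.
Others bid (5, 26, 6): truth gives 0; bid 40 gives 20 > 0. Violating.
Others bid (5, 5, 5): truth gives 21; no alternative beats it.
Others bid (5, 5, 6): truth gives 21; no alternative beats it.
(Checking all 64 profiles: 12 have a profitable deviation, 52 do not.)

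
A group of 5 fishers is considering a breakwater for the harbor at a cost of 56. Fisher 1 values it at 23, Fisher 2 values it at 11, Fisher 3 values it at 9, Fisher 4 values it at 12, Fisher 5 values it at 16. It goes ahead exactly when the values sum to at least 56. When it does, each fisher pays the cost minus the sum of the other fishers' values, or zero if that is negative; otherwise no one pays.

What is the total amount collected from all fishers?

Total value 71 ≥ cost 56, so it is built.
Fisher 1: others sum to 48; max(0, 56 - 48) = 8.
Fisher 2: others sum to 60; max(0, 56 - 60) = 0.
Fisher 3: others sum to 62; max(0, 56 - 62) = 0.
Fisher 4: others sum to 59; max(0, 56 - 59) = 0.
Fisher 5: others sum to 55; max(0, 56 - 55) = 1.
Total collected = 8 + 0 + 0 + 0 + 1 = 9.

9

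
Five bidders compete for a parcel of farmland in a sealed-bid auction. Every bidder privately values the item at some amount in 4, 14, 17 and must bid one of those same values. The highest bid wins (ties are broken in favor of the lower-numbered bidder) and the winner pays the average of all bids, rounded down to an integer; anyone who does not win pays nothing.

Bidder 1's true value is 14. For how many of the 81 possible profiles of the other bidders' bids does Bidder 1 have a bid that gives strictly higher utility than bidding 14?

47

Others bid (4, 4, 4, 4): truth gives 8; bid 4 gives 10 > 8. Violating.
Others bid (4, 4, 4, 17): truth gives 0; bid 17 gives 5 > 0. Violating.
Others bid (4, 4, 14, 17): truth gives 0; bid 17 gives 3 > 0. Violating.
Others bid (4, 4, 17, 4): truth gives 0; bid 17 gives 5 > 0. Violating.
Others bid (4, 4, 4, 14): truth gives 6; no alternative beats it.
Others bid (4, 4, 14, 4): truth gives 6; no alternative beats it.
(Checking all 81 profiles: 47 have a profitable deviation, 34 do not.)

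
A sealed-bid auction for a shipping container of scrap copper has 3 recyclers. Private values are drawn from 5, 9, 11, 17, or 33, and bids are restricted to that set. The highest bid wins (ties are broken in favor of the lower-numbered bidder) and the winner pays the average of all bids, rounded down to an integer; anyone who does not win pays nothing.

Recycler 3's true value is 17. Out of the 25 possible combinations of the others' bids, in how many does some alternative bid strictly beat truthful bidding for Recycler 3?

4

Others bid (5, 5): truth gives 8; bid 9 gives 11 > 8. Violating.
Others bid (5, 9): truth gives 7; bid 11 gives 9 > 7. Violating.
Others bid (9, 5): truth gives 7; bid 11 gives 9 > 7. Violating.
Others bid (9, 9): truth gives 6; bid 11 gives 8 > 6. Violating.
Others bid (5, 11): truth gives 6; no alternative beats it.
Others bid (5, 17): truth gives 0; no alternative beats it.
(Checking all 25 profiles: 4 have a profitable deviation, 21 do not.)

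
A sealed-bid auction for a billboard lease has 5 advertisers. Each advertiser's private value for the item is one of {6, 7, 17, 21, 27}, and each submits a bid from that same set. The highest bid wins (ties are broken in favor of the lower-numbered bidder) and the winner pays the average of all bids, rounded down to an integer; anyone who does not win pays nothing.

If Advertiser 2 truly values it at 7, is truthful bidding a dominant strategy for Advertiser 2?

Yes

Check each profile of the others' bids and compare truth against every alternative bid.
Others bid (6, 6, 6, 6): truth gives 1, best alternative gives 0.
Others bid (6, 6, 6, 7): truth gives 1, best alternative gives 0.
Others bid (6, 6, 7, 6): truth gives 1, best alternative gives 0.
Others bid (6, 6, 7, 7): truth gives 1, best alternative gives 0.
Others bid (6, 7, 6, 6): truth gives 1, best alternative gives 0.
Others bid (6, 7, 6, 7): truth gives 1, best alternative gives 0.
(Remaining 619 profiles checked similarly; truth is weakly best in each.)
In every case the truthful bid is at least as good as any alternative, so it is a dominant strategy.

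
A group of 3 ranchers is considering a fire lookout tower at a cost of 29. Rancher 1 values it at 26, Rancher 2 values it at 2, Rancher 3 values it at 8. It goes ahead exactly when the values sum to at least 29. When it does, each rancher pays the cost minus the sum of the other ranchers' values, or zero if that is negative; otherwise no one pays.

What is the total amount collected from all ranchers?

Total value 36 ≥ cost 29, so it is built.
Rancher 1: others sum to 10; max(0, 29 - 10) = 19.
Rancher 2: others sum to 34; max(0, 29 - 34) = 0.
Rancher 3: others sum to 28; max(0, 29 - 28) = 1.
Total collected = 19 + 0 + 1 = 20.

20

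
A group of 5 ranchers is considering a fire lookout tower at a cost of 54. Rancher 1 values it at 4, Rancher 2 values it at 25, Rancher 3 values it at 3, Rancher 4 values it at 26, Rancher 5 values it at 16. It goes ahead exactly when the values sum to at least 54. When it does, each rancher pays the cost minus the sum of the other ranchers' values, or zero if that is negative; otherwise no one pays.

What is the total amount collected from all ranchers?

11

Total value 74 ≥ cost 54, so it is built.
Rancher 1: others sum to 70; max(0, 54 - 70) = 0.
Rancher 2: others sum to 49; max(0, 54 - 49) = 5.
Rancher 3: others sum to 71; max(0, 54 - 71) = 0.
Rancher 4: others sum to 48; max(0, 54 - 48) = 6.
Rancher 5: others sum to 58; max(0, 54 - 58) = 0.
Total collected = 0 + 5 + 0 + 6 + 0 = 11.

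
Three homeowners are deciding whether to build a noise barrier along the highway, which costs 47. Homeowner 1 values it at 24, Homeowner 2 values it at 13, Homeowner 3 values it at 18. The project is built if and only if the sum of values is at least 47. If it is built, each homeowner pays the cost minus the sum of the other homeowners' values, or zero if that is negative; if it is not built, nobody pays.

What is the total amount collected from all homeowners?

Total value 55 ≥ cost 47, so it is built.
Homeowner 1: others sum to 31; max(0, 47 - 31) = 16.
Homeowner 2: others sum to 42; max(0, 47 - 42) = 5.
Homeowner 3: others sum to 37; max(0, 47 - 37) = 10.
Total collected = 16 + 5 + 10 = 31.

31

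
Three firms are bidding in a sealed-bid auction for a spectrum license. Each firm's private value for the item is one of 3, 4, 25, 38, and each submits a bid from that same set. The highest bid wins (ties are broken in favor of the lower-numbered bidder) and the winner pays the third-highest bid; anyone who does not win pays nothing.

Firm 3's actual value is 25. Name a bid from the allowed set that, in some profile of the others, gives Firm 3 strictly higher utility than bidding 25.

Suppose Firm 1 bids 3 and Firm 2 bids 25.
Bid 25: loses, pays 0, utility 0.
Bid 38: wins, pays 3, utility 25 - 3 = 22.
So bidding 38 beats truth here (22 > 0).

38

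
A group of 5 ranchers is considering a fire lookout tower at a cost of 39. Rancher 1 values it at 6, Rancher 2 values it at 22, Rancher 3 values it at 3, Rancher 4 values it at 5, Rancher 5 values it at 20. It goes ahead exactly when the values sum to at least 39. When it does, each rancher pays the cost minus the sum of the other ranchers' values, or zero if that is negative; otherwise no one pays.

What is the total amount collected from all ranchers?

Total value 56 ≥ cost 39, so it is built.
Rancher 1: others sum to 50; max(0, 39 - 50) = 0.
Rancher 2: others sum to 34; max(0, 39 - 34) = 5.
Rancher 3: others sum to 53; max(0, 39 - 53) = 0.
Rancher 4: others sum to 51; max(0, 39 - 51) = 0.
Rancher 5: others sum to 36; max(0, 39 - 36) = 3.
Total collected = 0 + 5 + 0 + 0 + 3 = 8.

8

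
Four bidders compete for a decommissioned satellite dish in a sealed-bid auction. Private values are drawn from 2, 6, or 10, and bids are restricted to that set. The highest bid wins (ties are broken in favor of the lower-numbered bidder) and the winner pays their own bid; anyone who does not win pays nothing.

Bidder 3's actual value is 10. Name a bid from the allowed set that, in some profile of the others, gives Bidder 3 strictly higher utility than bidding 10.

6

Suppose Bidder 1 bids 2, Bidder 2 bids 2 and Bidder 4 bids 2.
Bid 10: wins, pays 10, utility 10 - 10 = 0.
Bid 6: wins, pays 6, utility 10 - 6 = 4.
So bidding 6 beats truth here (4 > 0).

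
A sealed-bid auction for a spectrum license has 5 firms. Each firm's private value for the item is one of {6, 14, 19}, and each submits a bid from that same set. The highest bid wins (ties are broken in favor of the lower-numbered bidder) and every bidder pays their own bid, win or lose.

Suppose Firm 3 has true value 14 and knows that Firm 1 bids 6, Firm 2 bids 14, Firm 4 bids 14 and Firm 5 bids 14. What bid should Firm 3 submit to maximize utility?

19

Bid 6: loses but pays 6, utility -6.
Bid 14: loses but pays 14, utility -14.
Bid 19: wins, pays 19, utility 14 - 19 = -5.
The best choice is 19 with utility -5.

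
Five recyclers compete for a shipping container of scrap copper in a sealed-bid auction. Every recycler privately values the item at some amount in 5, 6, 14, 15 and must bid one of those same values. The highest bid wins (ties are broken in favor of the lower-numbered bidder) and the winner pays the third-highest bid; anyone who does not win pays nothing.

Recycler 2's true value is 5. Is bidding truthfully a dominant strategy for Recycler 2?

Yes

Check each profile of the others' bids and compare truth against every alternative bid.
Others bid (5, 5, 6, 6): truth gives 0, best alternative gives -1.
Others bid (5, 6, 5, 6): truth gives 0, best alternative gives -1.
Others bid (5, 6, 6, 5): truth gives 0, best alternative gives -1.
Others bid (5, 6, 6, 6): truth gives 0, best alternative gives -1.
Others bid (5, 5, 5, 5): truth gives 0, best alternative gives 0.
Others bid (5, 5, 5, 6): truth gives 0, best alternative gives 0.
(Remaining 250 profiles checked similarly; truth is weakly best in each.)
In every case the truthful bid is at least as good as any alternative, so it is a dominant strategy.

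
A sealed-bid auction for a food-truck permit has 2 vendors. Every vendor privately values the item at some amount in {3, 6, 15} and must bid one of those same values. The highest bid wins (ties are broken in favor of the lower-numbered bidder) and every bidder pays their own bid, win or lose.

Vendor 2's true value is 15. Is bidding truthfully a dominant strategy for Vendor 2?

Consider the case where Vendor 1 bids 3.
Truthful bid 15: wins, pays 15, utility 15 - 15 = 0.
Bid 6 instead: wins, pays 6, utility 15 - 6 = 9.
Since 9 > 0, bidding 6 is strictly better here, so truthful bidding is not dominant.

No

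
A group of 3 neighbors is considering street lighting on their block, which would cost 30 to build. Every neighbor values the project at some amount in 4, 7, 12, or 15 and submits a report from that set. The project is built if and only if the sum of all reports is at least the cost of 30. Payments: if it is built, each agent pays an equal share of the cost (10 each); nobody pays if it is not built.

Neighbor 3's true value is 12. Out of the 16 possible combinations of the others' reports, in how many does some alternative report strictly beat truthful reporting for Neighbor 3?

Others report (4, 12): truth gives 0; report 15 gives 2 > 0. Violating.
Others report (12, 4): truth gives 0; report 15 gives 2 > 0. Violating.
Others report (4, 4): truth gives 0; no alternative beats it.
Others report (4, 7): truth gives 0; no alternative beats it.
(Checking all 16 profiles: 2 have a profitable deviation, 14 do not.)

2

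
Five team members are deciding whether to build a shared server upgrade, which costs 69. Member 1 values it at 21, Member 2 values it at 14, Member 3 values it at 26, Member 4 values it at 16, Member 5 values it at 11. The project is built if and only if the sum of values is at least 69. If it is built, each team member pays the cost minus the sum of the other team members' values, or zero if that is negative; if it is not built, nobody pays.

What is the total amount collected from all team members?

9

Total value 88 ≥ cost 69, so it is built.
Member 1: others sum to 67; max(0, 69 - 67) = 2.
Member 2: others sum to 74; max(0, 69 - 74) = 0.
Member 3: others sum to 62; max(0, 69 - 62) = 7.
Member 4: others sum to 72; max(0, 69 - 72) = 0.
Member 5: others sum to 77; max(0, 69 - 77) = 0.
Total collected = 2 + 0 + 7 + 0 + 0 = 9.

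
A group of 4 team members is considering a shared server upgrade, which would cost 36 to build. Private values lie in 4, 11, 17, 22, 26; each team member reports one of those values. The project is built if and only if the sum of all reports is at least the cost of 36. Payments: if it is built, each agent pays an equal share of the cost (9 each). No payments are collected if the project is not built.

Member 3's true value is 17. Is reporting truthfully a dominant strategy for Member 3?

No

Consider the case where Member 1 reports 4, Member 2 reports 4 and Member 4 reports 4.
Truthful report 17: project not built, utility 0.
Report 26 instead: project built, pays 9, utility 17 - 9 = 8.
Since 8 > 0, reporting 26 is strictly better here, so truthful reporting is not dominant.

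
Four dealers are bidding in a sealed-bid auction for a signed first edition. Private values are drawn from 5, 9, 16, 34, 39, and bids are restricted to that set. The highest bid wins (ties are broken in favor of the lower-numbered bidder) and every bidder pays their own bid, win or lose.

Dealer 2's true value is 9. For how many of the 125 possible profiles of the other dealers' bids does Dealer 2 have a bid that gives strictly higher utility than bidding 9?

121

Others bid (5, 5, 16): truth gives -9; bid 5 gives -5 > -9. Violating.
Others bid (5, 5, 34): truth gives -9; bid 5 gives -5 > -9. Violating.
Others bid (5, 5, 39): truth gives -9; bid 5 gives -5 > -9. Violating.
Others bid (5, 9, 16): truth gives -9; bid 5 gives -5 > -9. Violating.
Others bid (5, 5, 5): truth gives 0; no alternative beats it.
Others bid (5, 5, 9): truth gives 0; no alternative beats it.
(Checking all 125 profiles: 121 have a profitable deviation, 4 do not.)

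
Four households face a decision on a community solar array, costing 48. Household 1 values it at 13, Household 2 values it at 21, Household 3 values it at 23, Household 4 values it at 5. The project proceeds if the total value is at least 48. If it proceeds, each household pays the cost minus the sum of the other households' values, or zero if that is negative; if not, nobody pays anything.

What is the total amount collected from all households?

Total value 62 ≥ cost 48, so it is built.
Household 1: others sum to 49; max(0, 48 - 49) = 0.
Household 2: others sum to 41; max(0, 48 - 41) = 7.
Household 3: others sum to 39; max(0, 48 - 39) = 9.
Household 4: others sum to 57; max(0, 48 - 57) = 0.
Total collected = 0 + 7 + 9 + 0 = 16.

16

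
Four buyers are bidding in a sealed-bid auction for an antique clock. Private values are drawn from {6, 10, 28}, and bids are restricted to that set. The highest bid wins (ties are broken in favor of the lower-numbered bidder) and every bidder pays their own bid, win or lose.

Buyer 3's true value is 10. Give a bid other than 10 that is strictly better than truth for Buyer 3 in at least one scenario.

6

Suppose Buyer 1 bids 6, Buyer 2 bids 6 and Buyer 4 bids 28.
Bid 10: loses but pays 10, utility -10.
Bid 6: loses but pays 6, utility -6.
So bidding 6 beats truth here (-6 > -10).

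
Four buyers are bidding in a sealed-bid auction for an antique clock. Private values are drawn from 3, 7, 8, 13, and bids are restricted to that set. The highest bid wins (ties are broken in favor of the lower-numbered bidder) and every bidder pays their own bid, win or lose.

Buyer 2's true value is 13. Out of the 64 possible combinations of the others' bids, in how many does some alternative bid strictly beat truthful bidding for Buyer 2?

Others bid (3, 3, 3): truth gives 0; bid 7 gives 6 > 0. Violating.
Others bid (3, 3, 7): truth gives 0; bid 7 gives 6 > 0. Violating.
Others bid (3, 3, 8): truth gives 0; bid 8 gives 5 > 0. Violating.
Others bid (3, 7, 3): truth gives 0; bid 7 gives 6 > 0. Violating.
Others bid (3, 3, 13): truth gives 0; no alternative beats it.
Others bid (3, 7, 13): truth gives 0; no alternative beats it.
(Checking all 64 profiles: 34 have a profitable deviation, 30 do not.)

34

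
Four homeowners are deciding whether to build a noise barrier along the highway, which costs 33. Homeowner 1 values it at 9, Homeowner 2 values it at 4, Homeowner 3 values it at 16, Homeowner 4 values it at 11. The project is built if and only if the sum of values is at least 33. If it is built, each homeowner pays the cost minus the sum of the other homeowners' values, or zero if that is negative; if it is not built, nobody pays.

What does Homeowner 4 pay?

4

Total value 40 ≥ cost 33, so the project is built.
The other homeowners' values sum to 29.
Cost minus that sum is 33 - 29 = 4.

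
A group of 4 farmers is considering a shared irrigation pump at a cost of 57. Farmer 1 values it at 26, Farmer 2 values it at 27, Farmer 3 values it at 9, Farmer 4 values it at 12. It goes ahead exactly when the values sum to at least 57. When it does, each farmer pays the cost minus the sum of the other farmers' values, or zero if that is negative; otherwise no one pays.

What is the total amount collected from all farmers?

Total value 74 ≥ cost 57, so it is built.
Farmer 1: others sum to 48; max(0, 57 - 48) = 9.
Farmer 2: others sum to 47; max(0, 57 - 47) = 10.
Farmer 3: others sum to 65; max(0, 57 - 65) = 0.
Farmer 4: others sum to 62; max(0, 57 - 62) = 0.
Total collected = 9 + 10 + 0 + 0 = 19.

19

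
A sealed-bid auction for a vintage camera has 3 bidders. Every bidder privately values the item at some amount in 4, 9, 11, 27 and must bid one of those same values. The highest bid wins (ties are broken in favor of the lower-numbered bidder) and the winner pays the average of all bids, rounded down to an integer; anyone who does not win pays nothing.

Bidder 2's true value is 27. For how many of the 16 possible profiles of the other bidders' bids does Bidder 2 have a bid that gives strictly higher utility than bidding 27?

6

Others bid (4, 4): truth gives 16; bid 9 gives 22 > 16. Violating.
Others bid (4, 9): truth gives 14; bid 9 gives 20 > 14. Violating.
Others bid (4, 11): truth gives 13; bid 11 gives 19 > 13. Violating.
Others bid (9, 4): truth gives 14; bid 11 gives 19 > 14. Violating.
Others bid (4, 27): truth gives 8; no alternative beats it.
Others bid (9, 27): truth gives 6; no alternative beats it.
(Checking all 16 profiles: 6 have a profitable deviation, 10 do not.)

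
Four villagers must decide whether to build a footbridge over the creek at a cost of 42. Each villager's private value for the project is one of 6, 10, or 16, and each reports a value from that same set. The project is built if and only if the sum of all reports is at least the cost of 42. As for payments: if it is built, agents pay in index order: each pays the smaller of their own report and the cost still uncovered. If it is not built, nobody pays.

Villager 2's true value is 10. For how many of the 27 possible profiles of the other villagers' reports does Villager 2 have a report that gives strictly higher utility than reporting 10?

Others report (6, 16, 16): truth gives 0; report 6 gives 4 > 0. Violating.
Others report (10, 10, 16): truth gives 0; report 6 gives 4 > 0. Violating.
Others report (10, 16, 10): truth gives 0; report 6 gives 4 > 0. Violating.
Others report (10, 16, 16): truth gives 0; report 6 gives 4 > 0. Violating.
Others report (6, 6, 6): truth gives 0; no alternative beats it.
Others report (6, 6, 10): truth gives 0; no alternative beats it.
(Checking all 27 profiles: 10 have a profitable deviation, 17 do not.)

10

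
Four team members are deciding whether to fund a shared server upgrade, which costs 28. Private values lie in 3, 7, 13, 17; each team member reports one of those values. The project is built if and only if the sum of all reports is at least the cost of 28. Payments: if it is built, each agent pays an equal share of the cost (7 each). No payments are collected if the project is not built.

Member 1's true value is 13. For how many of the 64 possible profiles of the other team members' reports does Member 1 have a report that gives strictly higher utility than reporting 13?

Others report (3, 3, 7): truth gives 0; report 17 gives 6 > 0. Violating.
Others report (3, 7, 3): truth gives 0; report 17 gives 6 > 0. Violating.
Others report (7, 3, 3): truth gives 0; report 17 gives 6 > 0. Violating.
Others report (3, 3, 3): truth gives 0; no alternative beats it.
Others report (3, 3, 13): truth gives 6; no alternative beats it.
(Checking all 64 profiles: 3 have a profitable deviation, 61 do not.)

3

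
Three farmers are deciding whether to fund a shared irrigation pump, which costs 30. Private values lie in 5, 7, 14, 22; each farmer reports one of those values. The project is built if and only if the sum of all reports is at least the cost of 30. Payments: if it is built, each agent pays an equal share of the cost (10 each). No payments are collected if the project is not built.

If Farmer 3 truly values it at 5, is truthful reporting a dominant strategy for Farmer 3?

Yes

Check each profile of the others' reports and compare truth against every alternative report.
Others report (5, 22): truth gives -5, best alternative gives -5.
Others report (7, 22): truth gives -5, best alternative gives -5.
Others report (14, 14): truth gives -5, best alternative gives -5.
Others report (14, 22): truth gives -5, best alternative gives -5.
Others report (22, 5): truth gives -5, best alternative gives -5.
Others report (22, 7): truth gives -5, best alternative gives -5.
(Remaining 10 profiles checked similarly; truth is weakly best in each.)
In every case the truthful report is at least as good as any alternative, so it is a dominant strategy.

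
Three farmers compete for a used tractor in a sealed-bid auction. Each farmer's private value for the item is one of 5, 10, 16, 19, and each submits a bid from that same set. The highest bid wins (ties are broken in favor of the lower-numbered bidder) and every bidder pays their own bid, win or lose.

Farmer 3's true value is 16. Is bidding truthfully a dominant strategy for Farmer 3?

No

Consider the case where Farmer 1 bids 5 and Farmer 2 bids 5.
Truthful bid 16: wins, pays 16, utility 16 - 16 = 0.
Bid 10 instead: wins, pays 10, utility 16 - 10 = 6.
Since 6 > 0, bidding 10 is strictly better here, so truthful bidding is not dominant.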